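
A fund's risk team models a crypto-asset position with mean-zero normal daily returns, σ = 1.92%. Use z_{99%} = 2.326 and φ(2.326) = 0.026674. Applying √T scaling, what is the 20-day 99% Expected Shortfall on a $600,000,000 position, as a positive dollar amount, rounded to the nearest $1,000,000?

σ_{20d} = 1.92% × √20 = 8.587%.
ES multiplier = φ(z)/(1−α) = 0.026674/0.01 = 2.667.
ES = 8.587% × 2.667 = 22.902%; on $600,000,000: $137,412,000.

$137,000,000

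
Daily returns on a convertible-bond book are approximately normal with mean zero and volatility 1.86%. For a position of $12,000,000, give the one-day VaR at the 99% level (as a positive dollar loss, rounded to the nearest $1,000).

$519,000

At 99% one-sided, z = 2.326.
VaR = z·σ = 2.326 × 1.86% = 4.326%.
On $12,000,000: 0.04326 × $12,000,000 = $519,120.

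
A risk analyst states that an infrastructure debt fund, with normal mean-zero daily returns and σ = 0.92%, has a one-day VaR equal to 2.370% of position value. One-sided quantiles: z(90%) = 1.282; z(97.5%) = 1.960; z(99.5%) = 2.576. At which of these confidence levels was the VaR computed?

Implied z = VaR/σ = 2.370 / 0.92 = 2.576.
This matches z(99.5%) = 2.576.

99.5%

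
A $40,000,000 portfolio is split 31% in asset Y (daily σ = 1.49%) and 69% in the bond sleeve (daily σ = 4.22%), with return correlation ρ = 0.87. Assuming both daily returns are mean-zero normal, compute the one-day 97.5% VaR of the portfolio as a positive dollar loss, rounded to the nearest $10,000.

$2,600,000

σ_p² = 0.31²·1.49² + 0.69²·4.22² + 2·0.87·0.31·0.69·1.49·4.22 = 11.0322 (%²).
σ_p = √11.0322 = 3.321%.
At 97.5%, z = 1.960.
VaR = 1.960 × 3.321% = 6.509%; on $40,000,000 that is $2,603,600.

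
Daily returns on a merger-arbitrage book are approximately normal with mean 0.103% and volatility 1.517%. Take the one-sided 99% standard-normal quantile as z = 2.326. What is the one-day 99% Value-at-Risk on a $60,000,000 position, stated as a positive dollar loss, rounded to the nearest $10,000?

$2,060,000

VaR = −μ + z·σ = −(0.103%) + 2.326 × 1.517% = 3.426%.
On $60,000,000: 0.03426 × $60,000,000 = $2,055,600.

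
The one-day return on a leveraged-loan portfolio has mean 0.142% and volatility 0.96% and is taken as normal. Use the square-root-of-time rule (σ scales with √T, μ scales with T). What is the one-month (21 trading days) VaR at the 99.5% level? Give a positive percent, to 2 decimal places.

8.35%

At 99.5%, z = 2.576.
σ_{21d} = 0.96% × √21 = 4.399%; μ_{21d} = 21 × 0.142% = 2.982%.
VaR = −(2.982%) + 2.576 × 4.399% = 8.350%.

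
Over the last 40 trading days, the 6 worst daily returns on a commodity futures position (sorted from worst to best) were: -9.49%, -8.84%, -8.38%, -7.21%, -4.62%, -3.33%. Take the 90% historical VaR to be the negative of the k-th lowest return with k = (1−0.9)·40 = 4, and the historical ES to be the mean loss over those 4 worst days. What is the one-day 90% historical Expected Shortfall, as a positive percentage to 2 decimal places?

8.48%

The 4 worst returns sum to -33.92%.
ES = −(-33.92%) / 4 = 8.48%.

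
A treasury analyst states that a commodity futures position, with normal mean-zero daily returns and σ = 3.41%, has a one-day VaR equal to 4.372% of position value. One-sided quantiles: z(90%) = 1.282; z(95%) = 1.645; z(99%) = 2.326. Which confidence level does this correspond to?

Implied z = VaR/σ = 4.372 / 3.41 = 1.282.
This matches z(90%) = 1.282.

90%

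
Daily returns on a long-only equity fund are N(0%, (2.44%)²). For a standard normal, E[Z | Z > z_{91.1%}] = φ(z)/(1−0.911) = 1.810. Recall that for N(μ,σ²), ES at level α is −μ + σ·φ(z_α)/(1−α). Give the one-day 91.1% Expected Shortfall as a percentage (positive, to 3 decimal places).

4.416%

ES = 2.44% × 1.810 = 4.416%.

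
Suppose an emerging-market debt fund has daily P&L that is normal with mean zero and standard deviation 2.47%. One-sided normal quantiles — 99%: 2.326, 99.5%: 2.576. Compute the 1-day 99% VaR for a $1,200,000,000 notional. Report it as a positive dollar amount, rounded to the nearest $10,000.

VaR = z·σ = 2.326 × 2.47% = 5.745%.
On $1,200,000,000: 0.05745 × $1,200,000,000 = $68,940,000.

$68,940,000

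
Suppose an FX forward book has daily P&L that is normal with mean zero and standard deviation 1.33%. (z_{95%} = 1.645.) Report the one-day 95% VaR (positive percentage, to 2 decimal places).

2.19%

VaR = z·σ = 1.645 × 1.33% = 2.188%.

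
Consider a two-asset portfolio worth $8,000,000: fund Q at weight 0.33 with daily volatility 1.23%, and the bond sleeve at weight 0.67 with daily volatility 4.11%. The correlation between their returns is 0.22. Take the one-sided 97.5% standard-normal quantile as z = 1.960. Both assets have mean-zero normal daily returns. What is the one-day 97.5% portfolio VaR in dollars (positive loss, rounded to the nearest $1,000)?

σ_p² = 0.33²·1.23² + 0.67²·4.11² + 2·0.22·0.33·0.67·1.23·4.11 = 8.2394 (%²).
σ_p = √8.2394 = 2.870%.
VaR = 1.960 × 2.870% = 5.625%; on $8,000,000 that is $450,000.

$450,000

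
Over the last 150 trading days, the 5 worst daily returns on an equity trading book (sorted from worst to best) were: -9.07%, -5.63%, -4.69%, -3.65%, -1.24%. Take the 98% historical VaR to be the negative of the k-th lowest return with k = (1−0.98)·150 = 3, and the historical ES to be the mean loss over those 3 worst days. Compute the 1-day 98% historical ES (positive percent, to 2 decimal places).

The 3 worst returns sum to -19.39%.
ES = −(-19.39%) / 3 = 6.4633…% ≈ 6.46%.

6.46%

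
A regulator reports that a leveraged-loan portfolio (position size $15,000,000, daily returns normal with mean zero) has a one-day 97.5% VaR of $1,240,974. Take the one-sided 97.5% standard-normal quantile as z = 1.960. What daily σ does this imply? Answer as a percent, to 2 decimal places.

VaR as a fraction: $1,240,974 / $15,000,000 = 8.273%.
σ = VaR / z = 8.273% / 1.960 = 4.221%.

4.22%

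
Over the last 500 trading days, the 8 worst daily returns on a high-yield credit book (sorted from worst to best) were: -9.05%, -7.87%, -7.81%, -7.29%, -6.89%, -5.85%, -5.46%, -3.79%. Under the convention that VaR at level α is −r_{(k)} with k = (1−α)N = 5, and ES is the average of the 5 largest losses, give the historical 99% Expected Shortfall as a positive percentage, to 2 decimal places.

The 5 worst returns sum to -38.91%.
ES = −(-38.91%) / 5 = 7.782% ≈ 7.78%.

7.78%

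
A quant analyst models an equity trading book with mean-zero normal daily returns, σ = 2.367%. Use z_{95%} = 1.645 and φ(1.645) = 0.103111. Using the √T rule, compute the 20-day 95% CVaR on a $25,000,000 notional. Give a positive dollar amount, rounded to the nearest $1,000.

$5,457,000

σ_{20d} = 2.367% × √20 = 10.586%.
ES multiplier = φ(z)/(1−α) = 0.103111/0.05 = 2.062.
ES = 10.586% × 2.062 = 21.828%; on $25,000,000: $5,457,000.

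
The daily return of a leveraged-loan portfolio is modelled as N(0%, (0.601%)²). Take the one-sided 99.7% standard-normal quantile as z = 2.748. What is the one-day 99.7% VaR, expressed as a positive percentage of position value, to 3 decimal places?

VaR = z·σ = 2.748 × 0.601% = 1.652%.

1.652%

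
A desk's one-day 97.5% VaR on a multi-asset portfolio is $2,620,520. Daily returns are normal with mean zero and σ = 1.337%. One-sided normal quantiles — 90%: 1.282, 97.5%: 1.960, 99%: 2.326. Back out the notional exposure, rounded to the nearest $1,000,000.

VaR as a fraction of value: z·σ = 1.960 × 1.337% = 2.62052%.
Position = $2,620,520 / 0.0262052 = $100,000,000.

$100,000,000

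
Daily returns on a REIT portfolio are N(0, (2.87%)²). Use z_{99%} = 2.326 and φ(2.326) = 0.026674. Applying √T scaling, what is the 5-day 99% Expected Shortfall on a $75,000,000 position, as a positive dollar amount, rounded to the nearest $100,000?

σ_{5d} = 2.87% × √5 = 6.418%.
ES multiplier = φ(z)/(1−α) = 0.026674/0.01 = 2.667.
ES = 6.418% × 2.667 = 17.117%; on $75,000,000: $12,837,750.

$12,800,000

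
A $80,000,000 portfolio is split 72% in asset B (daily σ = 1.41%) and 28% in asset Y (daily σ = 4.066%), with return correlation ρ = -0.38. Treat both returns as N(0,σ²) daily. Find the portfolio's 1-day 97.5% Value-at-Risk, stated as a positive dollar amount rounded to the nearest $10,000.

$1,890,000

σ_p² = 0.72²·1.41² + 0.28²·4.066² + 2·-0.38·0.72·0.28·1.41·4.066 = 1.4484 (%²).
σ_p = √1.4484 = 1.203%.
At 97.5%, z = 1.960.
VaR = 1.960 × 1.203% = 2.358%; on $80,000,000 that is $1,886,400.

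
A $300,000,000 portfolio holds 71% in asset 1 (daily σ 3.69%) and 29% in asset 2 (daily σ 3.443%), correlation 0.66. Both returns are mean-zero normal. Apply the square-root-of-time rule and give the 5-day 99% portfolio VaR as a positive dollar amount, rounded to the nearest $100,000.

$52,500,000

σ_p = √(0.71²·3.69² + 0.29²·3.443² + 2·0.66·0.71·0.29·3.69·3.443) = 3.364%.
σ_{5d} = 3.364% × √5 = 7.522%.
z(99%) = 2.326.
VaR = 2.326 × 7.522% = 17.496%; on $300,000,000 that is $52,488,000.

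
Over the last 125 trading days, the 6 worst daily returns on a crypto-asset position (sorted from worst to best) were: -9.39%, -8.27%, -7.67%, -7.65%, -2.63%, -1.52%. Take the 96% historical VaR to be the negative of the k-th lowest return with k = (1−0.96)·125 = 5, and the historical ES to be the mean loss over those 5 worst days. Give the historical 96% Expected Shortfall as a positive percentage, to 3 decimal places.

The 5 worst returns sum to -35.61%.
ES = −(-35.61%) / 5 = 7.122%.

7.122%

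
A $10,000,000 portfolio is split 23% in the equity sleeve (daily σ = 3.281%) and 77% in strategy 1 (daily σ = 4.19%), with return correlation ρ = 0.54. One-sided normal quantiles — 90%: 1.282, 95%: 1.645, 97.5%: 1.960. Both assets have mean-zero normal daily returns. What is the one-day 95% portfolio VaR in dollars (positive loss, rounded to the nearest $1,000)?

$607,000

σ_p² = 0.23²·3.281² + 0.77²·4.19² + 2·0.54·0.23·0.77·3.281·4.19 = 13.6079 (%²).
σ_p = √13.6079 = 3.689%.
VaR = 1.645 × 3.689% = 6.068%; on $10,000,000 that is $606,800.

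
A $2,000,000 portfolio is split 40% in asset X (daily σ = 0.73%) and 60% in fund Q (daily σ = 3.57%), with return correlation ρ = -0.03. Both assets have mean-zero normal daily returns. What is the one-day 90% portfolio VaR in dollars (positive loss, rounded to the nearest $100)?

$55,200

σ_p² = 0.4²·0.73² + 0.6²·3.57² + 2·-0.03·0.4·0.6·0.73·3.57 = 4.6359 (%²).
σ_p = √4.6359 = 2.153%.
At 90%, z = 1.282.
VaR = 1.282 × 2.153% = 2.760%; on $2,000,000 that is $55,200.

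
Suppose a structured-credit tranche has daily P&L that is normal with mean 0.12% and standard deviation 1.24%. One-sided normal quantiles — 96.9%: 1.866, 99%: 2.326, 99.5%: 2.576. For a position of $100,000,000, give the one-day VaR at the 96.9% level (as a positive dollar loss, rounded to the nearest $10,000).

VaR = −μ + z·σ = −(0.12%) + 1.866 × 1.24% = 2.194%.
On $100,000,000: 0.02194 × $100,000,000 = $2,194,000.

$2,190,000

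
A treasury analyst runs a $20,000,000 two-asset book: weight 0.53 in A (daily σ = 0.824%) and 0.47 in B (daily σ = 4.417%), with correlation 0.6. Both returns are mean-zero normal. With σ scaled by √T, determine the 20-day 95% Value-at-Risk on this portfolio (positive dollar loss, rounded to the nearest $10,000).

$3,480,000

σ_p = √(0.53²·0.824² + 0.47²·4.417² + 2·0.6·0.53·0.47·0.824·4.417) = 2.364%.
σ_{20d} = 2.364% × √20 = 10.572%.
z(95%) = 1.645.
VaR = 1.645 × 10.572% = 17.391%; on $20,000,000 that is $3,478,200.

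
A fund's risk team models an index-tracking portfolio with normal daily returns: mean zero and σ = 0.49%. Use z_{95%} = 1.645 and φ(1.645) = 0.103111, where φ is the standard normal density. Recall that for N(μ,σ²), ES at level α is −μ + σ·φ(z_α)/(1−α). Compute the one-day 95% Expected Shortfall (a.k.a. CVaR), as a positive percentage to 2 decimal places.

Tail multiplier: φ(z)/(1−α) = 0.103111 / 0.05 = 2.062.
ES = 0.49% × 2.062 = 1.010%.

1.01%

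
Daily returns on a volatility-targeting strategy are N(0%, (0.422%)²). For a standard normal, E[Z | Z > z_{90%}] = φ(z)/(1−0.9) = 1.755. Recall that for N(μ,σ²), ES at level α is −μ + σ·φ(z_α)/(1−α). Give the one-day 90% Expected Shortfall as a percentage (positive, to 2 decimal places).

0.74%

ES = 0.422% × 1.755 = 0.741%.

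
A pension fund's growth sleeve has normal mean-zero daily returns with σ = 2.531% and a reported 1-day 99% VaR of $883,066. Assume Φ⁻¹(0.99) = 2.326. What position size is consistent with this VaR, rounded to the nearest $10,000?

$15,000,000

VaR as a fraction of value: z·σ = 2.326 × 2.531% = 5.88711%.
Position = $883,066 / 0.0588711 = $15,000,002.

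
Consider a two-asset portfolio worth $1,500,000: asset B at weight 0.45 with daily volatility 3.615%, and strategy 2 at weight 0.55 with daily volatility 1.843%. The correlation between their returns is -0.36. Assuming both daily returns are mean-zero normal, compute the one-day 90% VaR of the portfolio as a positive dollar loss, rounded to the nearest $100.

σ_p² = 0.45²·3.615² + 0.55²·1.843² + 2·-0.36·0.45·0.55·3.615·1.843 = 2.4866 (%²).
σ_p = √2.4866 = 1.577%.
At 90%, z = 1.282.
VaR = 1.282 × 1.577% = 2.022%; on $1,500,000 that is $30,330.

$30,300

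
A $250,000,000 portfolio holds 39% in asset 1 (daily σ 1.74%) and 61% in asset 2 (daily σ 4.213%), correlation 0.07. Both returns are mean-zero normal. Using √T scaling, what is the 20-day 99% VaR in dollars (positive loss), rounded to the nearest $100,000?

$70,300,000

σ_p = √(0.39²·1.74² + 0.61²·4.213² + 2·0.07·0.39·0.61·1.74·4.213) = 2.704%.
σ_{20d} = 2.704% × √20 = 12.093%.
z(99%) = 2.326.
VaR = 2.326 × 12.093% = 28.128%; on $250,000,000 that is $70,320,000.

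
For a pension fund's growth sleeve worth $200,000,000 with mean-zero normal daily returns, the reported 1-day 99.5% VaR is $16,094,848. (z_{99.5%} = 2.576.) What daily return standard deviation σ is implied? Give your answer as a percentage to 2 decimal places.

3.12%

VaR as a fraction: $16,094,848 / $200,000,000 = 8.047%.
σ = VaR / z = 8.047% / 2.576 = 3.124%.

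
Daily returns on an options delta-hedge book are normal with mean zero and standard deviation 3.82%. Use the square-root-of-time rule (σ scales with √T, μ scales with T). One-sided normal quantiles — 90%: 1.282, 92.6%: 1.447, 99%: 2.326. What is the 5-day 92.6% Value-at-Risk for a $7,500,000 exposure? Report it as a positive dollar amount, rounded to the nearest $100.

$927,000

σ_{5d} = 3.82% × √5 = 8.542%.
VaR = 1.447 × 8.542% = 12.360%.
On $7,500,000: 0.12360 × $7,500,000 = $927,000.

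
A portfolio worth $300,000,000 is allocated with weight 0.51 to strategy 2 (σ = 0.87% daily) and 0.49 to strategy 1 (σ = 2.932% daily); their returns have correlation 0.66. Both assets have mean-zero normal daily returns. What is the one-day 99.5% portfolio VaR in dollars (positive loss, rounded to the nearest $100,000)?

$13,600,000

σ_p² = 0.51²·0.87² + 0.49²·2.932² + 2·0.66·0.51·0.49·0.87·2.932 = 3.1024 (%²).
σ_p = √3.1024 = 1.761%.
At 99.5%, z = 2.576.
VaR = 2.576 × 1.761% = 4.536%; on $300,000,000 that is $13,608,000.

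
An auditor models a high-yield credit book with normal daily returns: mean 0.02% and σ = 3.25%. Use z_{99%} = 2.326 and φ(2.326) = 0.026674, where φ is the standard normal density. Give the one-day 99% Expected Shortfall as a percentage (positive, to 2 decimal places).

8.65%

Tail multiplier: φ(z)/(1−α) = 0.026674 / 0.01 = 2.667.
ES = −(0.02%) + 3.25% × 2.667 = 8.648%.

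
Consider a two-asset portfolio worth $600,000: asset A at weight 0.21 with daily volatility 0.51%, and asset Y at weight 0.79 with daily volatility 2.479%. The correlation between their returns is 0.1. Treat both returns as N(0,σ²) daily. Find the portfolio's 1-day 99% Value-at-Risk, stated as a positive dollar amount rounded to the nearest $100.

$27,500

σ_p² = 0.21²·0.51² + 0.79²·2.479² + 2·0.1·0.21·0.79·0.51·2.479 = 3.8888 (%²).
σ_p = √3.8888 = 1.972%.
At 99%, z = 2.326.
VaR = 2.326 × 1.972% = 4.587%; on $600,000 that is $27,522.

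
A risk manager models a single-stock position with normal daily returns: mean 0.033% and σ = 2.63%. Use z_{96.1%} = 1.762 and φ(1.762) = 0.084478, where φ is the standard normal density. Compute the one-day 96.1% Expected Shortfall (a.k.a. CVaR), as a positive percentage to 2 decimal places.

Tail multiplier: φ(z)/(1−α) = 0.084478 / 0.039 = 2.166.
ES = −(0.033%) + 2.63% × 2.166 = 5.664%.

5.66%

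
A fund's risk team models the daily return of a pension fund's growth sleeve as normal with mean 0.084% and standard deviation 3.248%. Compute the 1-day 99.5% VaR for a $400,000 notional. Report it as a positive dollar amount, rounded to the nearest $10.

At 99.5% one-sided, z = 2.576.
VaR = −μ + z·σ = −(0.084%) + 2.576 × 3.248% = 8.283%.
On $400,000: 0.08283 × $400,000 = $33,132.

$33,130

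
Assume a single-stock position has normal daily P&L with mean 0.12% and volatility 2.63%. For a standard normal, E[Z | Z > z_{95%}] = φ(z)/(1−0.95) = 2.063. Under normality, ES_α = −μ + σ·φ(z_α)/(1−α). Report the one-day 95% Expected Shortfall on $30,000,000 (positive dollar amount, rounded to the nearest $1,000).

$1,592,000

ES = −(0.12%) + 2.63% × 2.063 = 5.306%.
On $30,000,000: 0.05306 × $30,000,000 = $1,591,800.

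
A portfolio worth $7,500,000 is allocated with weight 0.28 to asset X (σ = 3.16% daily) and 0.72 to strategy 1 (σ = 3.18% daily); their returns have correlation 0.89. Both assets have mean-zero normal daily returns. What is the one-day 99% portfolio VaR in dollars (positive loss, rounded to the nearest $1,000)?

σ_p² = 0.28²·3.16² + 0.72²·3.18² + 2·0.89·0.28·0.72·3.16·3.18 = 9.6311 (%²).
σ_p = √9.6311 = 3.103%.
At 99%, z = 2.326.
VaR = 2.326 × 3.103% = 7.218%; on $7,500,000 that is $541,350.

$541,000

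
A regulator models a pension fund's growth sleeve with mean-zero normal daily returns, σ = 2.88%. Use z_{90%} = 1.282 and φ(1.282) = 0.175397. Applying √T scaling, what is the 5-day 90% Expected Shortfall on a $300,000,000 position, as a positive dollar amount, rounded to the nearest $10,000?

$33,890,000

σ_{5d} = 2.88% × √5 = 6.440%.
ES multiplier = φ(z)/(1−α) = 0.175397/0.1 = 1.754.
ES = 6.440% × 1.754 = 11.296%; on $300,000,000: $33,888,000.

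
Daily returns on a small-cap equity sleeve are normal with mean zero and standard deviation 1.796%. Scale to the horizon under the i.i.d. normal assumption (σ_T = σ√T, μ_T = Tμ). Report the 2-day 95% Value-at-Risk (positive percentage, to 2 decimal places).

At 95%, z = 1.645.
σ_{2d} = 1.796% × √2 = 2.540%.
VaR = 1.645 × 2.540% = 4.178%.

4.18%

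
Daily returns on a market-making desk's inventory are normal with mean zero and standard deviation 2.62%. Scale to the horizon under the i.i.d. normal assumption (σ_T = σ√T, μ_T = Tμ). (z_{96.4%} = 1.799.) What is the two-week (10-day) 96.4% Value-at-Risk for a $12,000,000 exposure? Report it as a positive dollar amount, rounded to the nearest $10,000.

σ_{10d} = 2.62% × √10 = 8.285%.
VaR = 1.799 × 8.285% = 14.905%.
On $12,000,000: 0.14905 × $12,000,000 = $1,788,600.

$1,790,000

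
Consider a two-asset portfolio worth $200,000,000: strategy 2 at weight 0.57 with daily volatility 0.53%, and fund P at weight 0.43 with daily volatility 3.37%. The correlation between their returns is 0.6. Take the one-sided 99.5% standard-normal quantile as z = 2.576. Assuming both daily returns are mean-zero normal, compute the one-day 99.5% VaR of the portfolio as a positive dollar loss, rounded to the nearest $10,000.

σ_p² = 0.57²·0.53² + 0.43²·3.37² + 2·0.6·0.57·0.43·0.53·3.37 = 2.7165 (%²).
σ_p = √2.7165 = 1.648%.
VaR = 2.576 × 1.648% = 4.245%; on $200,000,000 that is $8,490,000.

$8,490,000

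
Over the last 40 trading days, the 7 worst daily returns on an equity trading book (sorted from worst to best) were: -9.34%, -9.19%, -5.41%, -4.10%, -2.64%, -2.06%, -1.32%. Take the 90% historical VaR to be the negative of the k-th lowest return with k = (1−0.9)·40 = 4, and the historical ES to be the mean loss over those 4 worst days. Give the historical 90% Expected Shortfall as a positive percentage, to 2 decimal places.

7.01%

The 4 worst returns sum to -28.04%.
ES = −(-28.04%) / 4 = 7.01%.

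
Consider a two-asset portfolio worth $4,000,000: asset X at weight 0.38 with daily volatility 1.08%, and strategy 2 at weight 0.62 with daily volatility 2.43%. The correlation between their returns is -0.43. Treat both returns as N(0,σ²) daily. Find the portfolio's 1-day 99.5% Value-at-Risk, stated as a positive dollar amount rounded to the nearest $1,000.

σ_p² = 0.38²·1.08² + 0.62²·2.43² + 2·-0.43·0.38·0.62·1.08·2.43 = 1.9065 (%²).
σ_p = √1.9065 = 1.381%.
At 99.5%, z = 2.576.
VaR = 2.576 × 1.381% = 3.557%; on $4,000,000 that is $142,280.

$142,000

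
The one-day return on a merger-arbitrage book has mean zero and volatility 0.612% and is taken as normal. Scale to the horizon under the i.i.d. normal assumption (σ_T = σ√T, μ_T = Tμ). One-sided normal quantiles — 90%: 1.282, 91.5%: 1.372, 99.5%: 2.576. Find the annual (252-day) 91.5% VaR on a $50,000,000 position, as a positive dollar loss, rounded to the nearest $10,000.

σ_{252d} = 0.612% × √252 = 9.715%.
VaR = 1.372 × 9.715% = 13.329%.
On $50,000,000: 0.13329 × $50,000,000 = $6,664,500.

$6,660,000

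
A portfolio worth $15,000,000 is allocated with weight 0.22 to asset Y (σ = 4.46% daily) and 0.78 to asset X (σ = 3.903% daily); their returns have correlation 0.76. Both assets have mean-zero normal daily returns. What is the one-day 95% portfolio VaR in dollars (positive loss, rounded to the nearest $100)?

$948,300

σ_p² = 0.22²·4.46² + 0.78²·3.903² + 2·0.76·0.22·0.78·4.46·3.903 = 14.7712 (%²).
σ_p = √14.7712 = 3.843%.
At 95%, z = 1.645.
VaR = 1.645 × 3.843% = 6.322%; on $15,000,000 that is $948,300.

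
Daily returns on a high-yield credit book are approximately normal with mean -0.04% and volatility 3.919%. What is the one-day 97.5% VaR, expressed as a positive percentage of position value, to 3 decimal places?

At 97.5% one-sided, z = 1.960.
VaR = −μ + z·σ = −(-0.04%) + 1.960 × 3.919% = 7.721%.

7.721%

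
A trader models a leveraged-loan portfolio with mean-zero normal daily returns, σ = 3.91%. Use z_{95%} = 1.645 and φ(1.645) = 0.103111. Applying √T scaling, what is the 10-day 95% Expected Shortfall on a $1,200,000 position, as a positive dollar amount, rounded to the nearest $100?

σ_{10d} = 3.91% × √10 = 12.365%.
ES multiplier = φ(z)/(1−α) = 0.103111/0.05 = 2.062.
ES = 12.365% × 2.062 = 25.497%; on $1,200,000: $305,964.

$306,000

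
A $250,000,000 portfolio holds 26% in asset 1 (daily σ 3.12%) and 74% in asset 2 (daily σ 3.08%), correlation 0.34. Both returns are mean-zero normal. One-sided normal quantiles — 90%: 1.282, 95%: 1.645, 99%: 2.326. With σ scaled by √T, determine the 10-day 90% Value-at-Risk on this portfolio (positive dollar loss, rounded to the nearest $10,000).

$27,020,000

σ_p = √(0.26²·3.12² + 0.74²·3.08² + 2·0.34·0.26·0.74·3.12·3.08) = 2.666%.
σ_{10d} = 2.666% × √10 = 8.431%.
VaR = 1.282 × 8.431% = 10.809%; on $250,000,000 that is $27,022,500.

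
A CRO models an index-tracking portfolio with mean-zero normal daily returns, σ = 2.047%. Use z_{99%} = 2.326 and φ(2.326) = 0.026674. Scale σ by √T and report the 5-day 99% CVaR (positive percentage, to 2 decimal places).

12.21%

σ_{5d} = 2.047% × √5 = 4.577%.
ES multiplier = φ(z)/(1−α) = 0.026674/0.01 = 2.667.
ES = 4.577% × 2.667 = 12.207%.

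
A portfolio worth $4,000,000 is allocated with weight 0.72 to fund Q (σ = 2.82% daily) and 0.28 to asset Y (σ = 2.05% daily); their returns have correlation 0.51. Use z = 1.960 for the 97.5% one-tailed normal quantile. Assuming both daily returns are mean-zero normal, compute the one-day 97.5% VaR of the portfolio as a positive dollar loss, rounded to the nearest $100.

σ_p² = 0.72²·2.82² + 0.28²·2.05² + 2·0.51·0.72·0.28·2.82·2.05 = 5.6408 (%²).
σ_p = √5.6408 = 2.375%.
VaR = 1.960 × 2.375% = 4.655%; on $4,000,000 that is $186,200.

$186,200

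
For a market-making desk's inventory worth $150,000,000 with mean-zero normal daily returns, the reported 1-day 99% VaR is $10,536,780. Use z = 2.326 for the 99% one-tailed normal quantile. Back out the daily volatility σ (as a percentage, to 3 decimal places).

3.020%

VaR as a fraction: $10,536,780 / $150,000,000 = 7.025%.
σ = VaR / z = 7.025% / 2.326 = 3.020%.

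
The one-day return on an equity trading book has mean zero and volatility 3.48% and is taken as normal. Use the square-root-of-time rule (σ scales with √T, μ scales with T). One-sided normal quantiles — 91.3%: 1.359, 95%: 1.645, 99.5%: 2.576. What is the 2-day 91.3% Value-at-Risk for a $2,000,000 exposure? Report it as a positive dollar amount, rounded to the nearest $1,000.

$134,000

σ_{2d} = 3.48% × √2 = 4.921%.
VaR = 1.359 × 4.921% = 6.688%.
On $2,000,000: 0.06688 × $2,000,000 = $133,760.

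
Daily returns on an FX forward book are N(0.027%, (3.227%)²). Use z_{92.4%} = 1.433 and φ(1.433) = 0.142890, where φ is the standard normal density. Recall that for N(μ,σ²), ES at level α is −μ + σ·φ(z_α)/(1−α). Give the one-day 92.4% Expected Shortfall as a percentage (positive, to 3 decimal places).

Tail multiplier: φ(z)/(1−α) = 0.142890 / 0.076 = 1.880.
ES = −(0.027%) + 3.227% × 1.880 = 6.040%.

6.040%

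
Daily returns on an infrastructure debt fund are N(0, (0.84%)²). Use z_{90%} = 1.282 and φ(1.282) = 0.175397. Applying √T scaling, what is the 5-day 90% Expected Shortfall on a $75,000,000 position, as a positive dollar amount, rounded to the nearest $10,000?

σ_{5d} = 0.84% × √5 = 1.878%.
ES multiplier = φ(z)/(1−α) = 0.175397/0.1 = 1.754.
ES = 1.878% × 1.754 = 3.294%; on $75,000,000: $2,470,500.

$2,470,000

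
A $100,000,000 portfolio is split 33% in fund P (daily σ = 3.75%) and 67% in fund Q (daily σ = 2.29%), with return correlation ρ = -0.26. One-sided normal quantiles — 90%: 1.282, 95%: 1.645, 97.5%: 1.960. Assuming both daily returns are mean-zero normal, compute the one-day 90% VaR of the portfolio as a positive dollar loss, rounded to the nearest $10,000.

σ_p² = 0.33²·3.75² + 0.67²·2.29² + 2·-0.26·0.33·0.67·3.75·2.29 = 2.8982 (%²).
σ_p = √2.8982 = 1.702%.
VaR = 1.282 × 1.702% = 2.182%; on $100,000,000 that is $2,182,000.

$2,180,000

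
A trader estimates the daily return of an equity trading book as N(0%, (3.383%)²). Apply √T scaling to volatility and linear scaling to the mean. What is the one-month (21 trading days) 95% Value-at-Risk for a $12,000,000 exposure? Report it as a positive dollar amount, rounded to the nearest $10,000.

At 95%, z = 1.645.
σ_{21d} = 3.383% × √21 = 15.503%.
VaR = 1.645 × 15.503% = 25.502%.
On $12,000,000: 0.25502 × $12,000,000 = $3,060,240.

$3,060,000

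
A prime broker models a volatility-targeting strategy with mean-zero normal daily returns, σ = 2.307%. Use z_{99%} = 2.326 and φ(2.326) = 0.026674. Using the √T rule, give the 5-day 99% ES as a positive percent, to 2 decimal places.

13.76%

σ_{5d} = 2.307% × √5 = 5.159%.
ES multiplier = φ(z)/(1−α) = 0.026674/0.01 = 2.667.
ES = 5.159% × 2.667 = 13.759%.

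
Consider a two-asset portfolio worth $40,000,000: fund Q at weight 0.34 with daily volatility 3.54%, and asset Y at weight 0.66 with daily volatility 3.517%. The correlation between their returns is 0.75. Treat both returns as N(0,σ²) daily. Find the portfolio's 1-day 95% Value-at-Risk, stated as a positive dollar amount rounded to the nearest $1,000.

$2,185,000

σ_p² = 0.34²·3.54² + 0.66²·3.517² + 2·0.75·0.34·0.66·3.54·3.517 = 11.0274 (%²).
σ_p = √11.0274 = 3.321%.
At 95%, z = 1.645.
VaR = 1.645 × 3.321% = 5.463%; on $40,000,000 that is $2,185,200.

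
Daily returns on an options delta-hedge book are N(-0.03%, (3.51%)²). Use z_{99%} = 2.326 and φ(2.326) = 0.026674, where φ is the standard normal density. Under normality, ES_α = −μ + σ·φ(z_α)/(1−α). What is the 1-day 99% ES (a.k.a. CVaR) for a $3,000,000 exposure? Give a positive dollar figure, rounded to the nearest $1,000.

Tail multiplier: φ(z)/(1−α) = 0.026674 / 0.01 = 2.667.
ES = −(-0.03%) + 3.51% × 2.667 = 9.391%.
On $3,000,000: 0.09391 × $3,000,000 = $281,730.

$282,000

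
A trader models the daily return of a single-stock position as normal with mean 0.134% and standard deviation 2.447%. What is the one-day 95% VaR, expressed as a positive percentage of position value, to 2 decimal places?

3.89%

At 95% one-sided, z = 1.645.
VaR = −μ + z·σ = −(0.134%) + 1.645 × 2.447% = 3.891%.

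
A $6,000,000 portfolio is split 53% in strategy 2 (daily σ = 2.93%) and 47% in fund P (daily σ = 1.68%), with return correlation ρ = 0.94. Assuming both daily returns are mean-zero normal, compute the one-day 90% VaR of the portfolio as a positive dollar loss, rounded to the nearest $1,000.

$178,000

σ_p² = 0.53²·2.93² + 0.47²·1.68² + 2·0.94·0.53·0.47·2.93·1.68 = 5.3402 (%²).
σ_p = √5.3402 = 2.311%.
At 90%, z = 1.282.
VaR = 1.282 × 2.311% = 2.963%; on $6,000,000 that is $177,780.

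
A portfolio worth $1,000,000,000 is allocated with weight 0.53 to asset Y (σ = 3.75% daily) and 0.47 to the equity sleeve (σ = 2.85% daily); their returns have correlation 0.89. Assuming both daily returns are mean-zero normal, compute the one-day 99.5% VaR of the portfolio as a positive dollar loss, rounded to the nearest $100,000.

σ_p² = 0.53²·3.75² + 0.47²·2.85² + 2·0.89·0.53·0.47·3.75·2.85 = 10.4832 (%²).
σ_p = √10.4832 = 3.238%.
At 99.5%, z = 2.576.
VaR = 2.576 × 3.238% = 8.341%; on $1,000,000,000 that is $83,410,000.

$83,400,000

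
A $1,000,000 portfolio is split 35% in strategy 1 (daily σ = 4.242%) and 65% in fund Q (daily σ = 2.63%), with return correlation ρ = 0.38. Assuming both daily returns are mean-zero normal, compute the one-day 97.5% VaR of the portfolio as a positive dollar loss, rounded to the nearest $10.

σ_p² = 0.35²·4.242² + 0.65²·2.63² + 2·0.38·0.35·0.65·4.242·2.63 = 7.0557 (%²).
σ_p = √7.0557 = 2.656%.
At 97.5%, z = 1.960.
VaR = 1.960 × 2.656% = 5.206%; on $1,000,000 that is $52,060.

$52,060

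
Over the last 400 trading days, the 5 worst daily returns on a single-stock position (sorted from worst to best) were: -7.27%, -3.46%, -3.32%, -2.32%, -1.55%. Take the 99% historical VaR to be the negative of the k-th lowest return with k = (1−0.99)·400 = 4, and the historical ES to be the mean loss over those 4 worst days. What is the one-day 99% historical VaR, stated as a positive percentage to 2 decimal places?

2.32%

k = 4; the 4th lowest return is -2.32%, so VaR = 2.32%.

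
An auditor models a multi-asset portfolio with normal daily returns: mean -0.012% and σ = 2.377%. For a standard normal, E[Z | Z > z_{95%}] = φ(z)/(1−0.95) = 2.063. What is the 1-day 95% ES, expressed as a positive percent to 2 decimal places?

4.92%

ES = −(-0.012%) + 2.377% × 2.063 = 4.916%.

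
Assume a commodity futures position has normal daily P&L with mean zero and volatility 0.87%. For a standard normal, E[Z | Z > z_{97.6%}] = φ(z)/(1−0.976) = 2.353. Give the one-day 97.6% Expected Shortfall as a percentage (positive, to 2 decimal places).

2.05%

ES = 0.87% × 2.353 = 2.047%.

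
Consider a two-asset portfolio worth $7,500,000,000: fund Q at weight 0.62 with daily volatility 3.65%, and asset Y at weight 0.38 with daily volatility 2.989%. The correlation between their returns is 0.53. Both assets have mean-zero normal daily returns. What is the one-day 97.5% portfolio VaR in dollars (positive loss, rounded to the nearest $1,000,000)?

σ_p² = 0.62²·3.65² + 0.38²·2.989² + 2·0.53·0.62·0.38·3.65·2.989 = 9.1358 (%²).
σ_p = √9.1358 = 3.023%.
At 97.5%, z = 1.960.
VaR = 1.960 × 3.023% = 5.925%; on $7,500,000,000 that is $444,375,000.

$444,000,000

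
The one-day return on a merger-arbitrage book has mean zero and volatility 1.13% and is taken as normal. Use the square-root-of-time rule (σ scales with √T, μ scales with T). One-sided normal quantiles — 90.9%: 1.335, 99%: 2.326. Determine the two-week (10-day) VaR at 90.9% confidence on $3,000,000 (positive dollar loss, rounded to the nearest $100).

$143,100

σ_{10d} = 1.13% × √10 = 3.573%.
VaR = 1.335 × 3.573% = 4.770%.
On $3,000,000: 0.04770 × $3,000,000 = $143,100.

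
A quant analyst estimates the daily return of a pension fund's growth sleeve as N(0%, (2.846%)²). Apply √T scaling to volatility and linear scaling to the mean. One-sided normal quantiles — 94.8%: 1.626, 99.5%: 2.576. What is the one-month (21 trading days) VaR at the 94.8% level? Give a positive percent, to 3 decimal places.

σ_{21d} = 2.846% × √21 = 13.042%.
VaR = 1.626 × 13.042% = 21.206%.

21.206%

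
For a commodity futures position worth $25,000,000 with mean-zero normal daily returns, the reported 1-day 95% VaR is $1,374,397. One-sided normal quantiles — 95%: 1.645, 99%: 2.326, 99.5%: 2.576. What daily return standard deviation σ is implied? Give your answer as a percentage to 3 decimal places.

VaR as a fraction: $1,374,397 / $25,000,000 = 5.498%.
σ = VaR / z = 5.498% / 1.645 = 3.342%.

3.342%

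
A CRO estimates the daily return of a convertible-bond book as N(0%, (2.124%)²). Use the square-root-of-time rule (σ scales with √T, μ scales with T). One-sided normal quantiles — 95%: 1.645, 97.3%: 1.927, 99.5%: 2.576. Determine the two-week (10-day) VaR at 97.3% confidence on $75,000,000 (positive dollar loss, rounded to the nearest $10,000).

σ_{10d} = 2.124% × √10 = 6.717%.
VaR = 1.927 × 6.717% = 12.944%.
On $75,000,000: 0.12944 × $75,000,000 = $9,708,000.

$9,710,000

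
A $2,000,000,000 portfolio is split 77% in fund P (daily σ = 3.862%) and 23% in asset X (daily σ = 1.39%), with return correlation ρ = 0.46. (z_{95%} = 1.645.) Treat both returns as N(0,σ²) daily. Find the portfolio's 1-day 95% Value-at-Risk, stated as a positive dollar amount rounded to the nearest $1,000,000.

σ_p² = 0.77²·3.862² + 0.23²·1.39² + 2·0.46·0.77·0.23·3.862·1.39 = 9.8200 (%²).
σ_p = √9.8200 = 3.134%.
VaR = 1.645 × 3.134% = 5.155%; on $2,000,000,000 that is $103,100,000.

$103,000,000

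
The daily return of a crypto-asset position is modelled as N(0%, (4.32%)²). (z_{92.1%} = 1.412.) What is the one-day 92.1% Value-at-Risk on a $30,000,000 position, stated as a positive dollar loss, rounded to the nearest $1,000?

$1,830,000

VaR = z·σ = 1.412 × 4.32% = 6.100%.
On $30,000,000: 0.06100 × $30,000,000 = $1,830,000.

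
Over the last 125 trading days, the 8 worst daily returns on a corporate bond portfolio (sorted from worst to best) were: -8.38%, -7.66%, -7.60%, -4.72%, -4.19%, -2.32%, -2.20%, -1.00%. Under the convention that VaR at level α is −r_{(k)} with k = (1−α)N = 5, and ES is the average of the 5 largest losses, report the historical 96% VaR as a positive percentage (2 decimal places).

k = 5; the 5th lowest return is -4.19%, so VaR = 4.19%.

4.19%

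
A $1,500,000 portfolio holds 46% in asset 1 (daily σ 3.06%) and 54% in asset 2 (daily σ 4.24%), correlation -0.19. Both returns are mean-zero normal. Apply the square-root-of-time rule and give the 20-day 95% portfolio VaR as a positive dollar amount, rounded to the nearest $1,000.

$270,000

σ_p = √(0.46²·3.06² + 0.54²·4.24² + 2·-0.19·0.46·0.54·3.06·4.24) = 2.449%.
σ_{20d} = 2.449% × √20 = 10.952%.
z(95%) = 1.645.
VaR = 1.645 × 10.952% = 18.016%; on $1,500,000 that is $270,240.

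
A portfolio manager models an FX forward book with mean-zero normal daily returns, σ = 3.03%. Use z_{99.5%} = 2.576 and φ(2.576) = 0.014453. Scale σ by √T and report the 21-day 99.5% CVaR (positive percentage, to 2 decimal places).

σ_{21d} = 3.03% × √21 = 13.885%.
ES multiplier = φ(z)/(1−α) = 0.014453/0.005 = 2.891.
ES = 13.885% × 2.891 = 40.142%.

40.14%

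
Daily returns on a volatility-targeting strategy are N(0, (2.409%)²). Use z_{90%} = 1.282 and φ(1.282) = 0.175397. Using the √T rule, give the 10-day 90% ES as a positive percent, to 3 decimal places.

13.362%

σ_{10d} = 2.409% × √10 = 7.618%.
ES multiplier = φ(z)/(1−α) = 0.175397/0.1 = 1.754.
ES = 7.618% × 1.754 = 13.362%.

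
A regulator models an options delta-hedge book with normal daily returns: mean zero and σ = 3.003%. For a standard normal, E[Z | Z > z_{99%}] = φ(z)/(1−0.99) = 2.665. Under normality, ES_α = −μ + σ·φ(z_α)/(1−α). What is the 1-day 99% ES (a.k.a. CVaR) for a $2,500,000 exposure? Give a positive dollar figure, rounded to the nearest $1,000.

$200,000

ES = 3.003% × 2.665 = 8.003%.
On $2,500,000: 0.08003 × $2,500,000 = $200,075.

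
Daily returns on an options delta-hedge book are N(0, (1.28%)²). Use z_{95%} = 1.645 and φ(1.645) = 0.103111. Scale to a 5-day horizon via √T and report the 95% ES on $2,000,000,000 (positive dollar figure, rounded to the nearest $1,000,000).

$118,000,000

σ_{5d} = 1.28% × √5 = 2.862%.
ES multiplier = φ(z)/(1−α) = 0.103111/0.05 = 2.062.
ES = 2.862% × 2.062 = 5.901%; on $2,000,000,000: $118,020,000.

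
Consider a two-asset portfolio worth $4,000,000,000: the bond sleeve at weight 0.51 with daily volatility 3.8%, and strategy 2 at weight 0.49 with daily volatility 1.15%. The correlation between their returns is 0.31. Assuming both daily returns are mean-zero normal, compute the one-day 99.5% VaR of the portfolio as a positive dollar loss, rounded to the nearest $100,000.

$224,600,000

σ_p² = 0.51²·3.8² + 0.49²·1.15² + 2·0.31·0.51·0.49·3.8·1.15 = 4.7505 (%²).
σ_p = √4.7505 = 2.180%.
At 99.5%, z = 2.576.
VaR = 2.576 × 2.180% = 5.616%; on $4,000,000,000 that is $224,640,000.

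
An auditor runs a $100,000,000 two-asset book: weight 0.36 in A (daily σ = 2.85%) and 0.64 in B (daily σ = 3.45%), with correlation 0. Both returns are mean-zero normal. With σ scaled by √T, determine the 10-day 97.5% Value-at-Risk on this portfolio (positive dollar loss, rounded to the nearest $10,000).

σ_p = √(0.36²·2.85² + 0.64²·3.45² + 2·0·0.36·0.64·2.85·3.45) = 2.435%.
σ_{10d} = 2.435% × √10 = 7.700%.
z(97.5%) = 1.960.
VaR = 1.960 × 7.700% = 15.092%; on $100,000,000 that is $15,092,000.

$15,090,000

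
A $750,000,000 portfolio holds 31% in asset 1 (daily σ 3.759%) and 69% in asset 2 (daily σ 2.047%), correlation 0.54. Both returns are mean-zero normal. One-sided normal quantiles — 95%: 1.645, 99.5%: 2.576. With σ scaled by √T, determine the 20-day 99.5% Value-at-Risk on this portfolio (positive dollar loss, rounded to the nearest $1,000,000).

σ_p = √(0.31²·3.759² + 0.69²·2.047² + 2·0.54·0.31·0.69·3.759·2.047) = 2.265%.
σ_{20d} = 2.265% × √20 = 10.129%.
VaR = 2.576 × 10.129% = 26.092%; on $750,000,000 that is $195,690,000.

$196,000,000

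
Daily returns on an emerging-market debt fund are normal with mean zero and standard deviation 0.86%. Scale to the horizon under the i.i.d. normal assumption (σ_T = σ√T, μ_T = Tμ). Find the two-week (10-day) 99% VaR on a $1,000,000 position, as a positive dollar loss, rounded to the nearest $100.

$63,300

At 99%, z = 2.326.
σ_{10d} = 0.86% × √10 = 2.720%.
VaR = 2.326 × 2.720% = 6.327%.
On $1,000,000: 0.06327 × $1,000,000 = $63,270.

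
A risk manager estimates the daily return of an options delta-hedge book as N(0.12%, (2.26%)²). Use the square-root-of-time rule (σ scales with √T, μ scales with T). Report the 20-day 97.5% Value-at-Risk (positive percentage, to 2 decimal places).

17.41%

At 97.5%, z = 1.960.
σ_{20d} = 2.26% × √20 = 10.107%; μ_{20d} = 20 × 0.12% = 2.400%.
VaR = −(2.400%) + 1.960 × 10.107% = 17.410%.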